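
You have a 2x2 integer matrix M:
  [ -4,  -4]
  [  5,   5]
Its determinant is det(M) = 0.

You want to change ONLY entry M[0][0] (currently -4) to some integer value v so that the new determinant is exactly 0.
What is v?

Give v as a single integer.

Answer: -4

Derivation:
det is linear in entry M[0][0]: det = old_det + (v - -4) * C_00
Cofactor C_00 = 5
Want det = 0: 0 + (v - -4) * 5 = 0
  (v - -4) = 0 / 5 = 0
  v = -4 + (0) = -4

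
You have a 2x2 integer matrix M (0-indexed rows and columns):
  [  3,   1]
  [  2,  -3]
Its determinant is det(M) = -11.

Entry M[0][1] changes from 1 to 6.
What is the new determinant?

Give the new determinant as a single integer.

Answer: -21

Derivation:
det is linear in row 0: changing M[0][1] by delta changes det by delta * cofactor(0,1).
Cofactor C_01 = (-1)^(0+1) * minor(0,1) = -2
Entry delta = 6 - 1 = 5
Det delta = 5 * -2 = -10
New det = -11 + -10 = -21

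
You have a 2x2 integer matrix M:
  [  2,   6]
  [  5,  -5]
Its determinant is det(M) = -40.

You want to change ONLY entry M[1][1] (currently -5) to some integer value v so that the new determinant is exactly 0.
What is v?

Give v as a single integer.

Answer: 15

Derivation:
det is linear in entry M[1][1]: det = old_det + (v - -5) * C_11
Cofactor C_11 = 2
Want det = 0: -40 + (v - -5) * 2 = 0
  (v - -5) = 40 / 2 = 20
  v = -5 + (20) = 15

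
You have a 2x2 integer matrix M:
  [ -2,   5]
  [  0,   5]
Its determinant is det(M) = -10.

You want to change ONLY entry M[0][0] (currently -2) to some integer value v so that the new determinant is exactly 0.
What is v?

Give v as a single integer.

det is linear in entry M[0][0]: det = old_det + (v - -2) * C_00
Cofactor C_00 = 5
Want det = 0: -10 + (v - -2) * 5 = 0
  (v - -2) = 10 / 5 = 2
  v = -2 + (2) = 0

Answer: 0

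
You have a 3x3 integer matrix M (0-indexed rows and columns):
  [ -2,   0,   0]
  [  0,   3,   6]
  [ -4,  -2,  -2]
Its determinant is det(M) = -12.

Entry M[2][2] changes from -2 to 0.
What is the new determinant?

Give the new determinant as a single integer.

det is linear in row 2: changing M[2][2] by delta changes det by delta * cofactor(2,2).
Cofactor C_22 = (-1)^(2+2) * minor(2,2) = -6
Entry delta = 0 - -2 = 2
Det delta = 2 * -6 = -12
New det = -12 + -12 = -24

Answer: -24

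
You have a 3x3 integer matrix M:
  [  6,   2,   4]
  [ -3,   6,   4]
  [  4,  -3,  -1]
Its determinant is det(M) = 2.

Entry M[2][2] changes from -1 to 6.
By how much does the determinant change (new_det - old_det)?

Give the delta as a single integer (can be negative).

Answer: 294

Derivation:
Cofactor C_22 = 42
Entry delta = 6 - -1 = 7
Det delta = entry_delta * cofactor = 7 * 42 = 294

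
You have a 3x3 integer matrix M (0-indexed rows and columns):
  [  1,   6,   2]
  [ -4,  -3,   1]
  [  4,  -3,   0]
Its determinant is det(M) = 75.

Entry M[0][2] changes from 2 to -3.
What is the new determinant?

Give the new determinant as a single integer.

det is linear in row 0: changing M[0][2] by delta changes det by delta * cofactor(0,2).
Cofactor C_02 = (-1)^(0+2) * minor(0,2) = 24
Entry delta = -3 - 2 = -5
Det delta = -5 * 24 = -120
New det = 75 + -120 = -45

Answer: -45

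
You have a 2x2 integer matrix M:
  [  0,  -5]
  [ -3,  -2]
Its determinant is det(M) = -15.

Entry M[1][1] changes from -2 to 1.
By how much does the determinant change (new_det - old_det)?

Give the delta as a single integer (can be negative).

Cofactor C_11 = 0
Entry delta = 1 - -2 = 3
Det delta = entry_delta * cofactor = 3 * 0 = 0

Answer: 0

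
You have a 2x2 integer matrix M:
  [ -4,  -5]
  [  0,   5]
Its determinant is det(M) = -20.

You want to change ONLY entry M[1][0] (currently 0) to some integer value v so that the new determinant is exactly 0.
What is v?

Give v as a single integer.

det is linear in entry M[1][0]: det = old_det + (v - 0) * C_10
Cofactor C_10 = 5
Want det = 0: -20 + (v - 0) * 5 = 0
  (v - 0) = 20 / 5 = 4
  v = 0 + (4) = 4

Answer: 4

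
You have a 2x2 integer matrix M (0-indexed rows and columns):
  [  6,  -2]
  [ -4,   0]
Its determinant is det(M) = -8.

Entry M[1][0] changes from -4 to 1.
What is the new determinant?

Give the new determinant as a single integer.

Answer: 2

Derivation:
det is linear in row 1: changing M[1][0] by delta changes det by delta * cofactor(1,0).
Cofactor C_10 = (-1)^(1+0) * minor(1,0) = 2
Entry delta = 1 - -4 = 5
Det delta = 5 * 2 = 10
New det = -8 + 10 = 2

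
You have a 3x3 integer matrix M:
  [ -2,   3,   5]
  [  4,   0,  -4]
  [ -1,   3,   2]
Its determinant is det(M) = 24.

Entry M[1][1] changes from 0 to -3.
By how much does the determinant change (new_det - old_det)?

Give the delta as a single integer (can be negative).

Cofactor C_11 = 1
Entry delta = -3 - 0 = -3
Det delta = entry_delta * cofactor = -3 * 1 = -3

Answer: -3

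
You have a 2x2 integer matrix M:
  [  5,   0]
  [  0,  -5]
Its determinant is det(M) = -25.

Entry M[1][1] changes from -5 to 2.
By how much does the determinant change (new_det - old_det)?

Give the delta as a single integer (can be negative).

Answer: 35

Derivation:
Cofactor C_11 = 5
Entry delta = 2 - -5 = 7
Det delta = entry_delta * cofactor = 7 * 5 = 35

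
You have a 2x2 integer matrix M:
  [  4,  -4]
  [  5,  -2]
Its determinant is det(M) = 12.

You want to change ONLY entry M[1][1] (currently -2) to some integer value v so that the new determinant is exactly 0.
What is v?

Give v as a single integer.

Answer: -5

Derivation:
det is linear in entry M[1][1]: det = old_det + (v - -2) * C_11
Cofactor C_11 = 4
Want det = 0: 12 + (v - -2) * 4 = 0
  (v - -2) = -12 / 4 = -3
  v = -2 + (-3) = -5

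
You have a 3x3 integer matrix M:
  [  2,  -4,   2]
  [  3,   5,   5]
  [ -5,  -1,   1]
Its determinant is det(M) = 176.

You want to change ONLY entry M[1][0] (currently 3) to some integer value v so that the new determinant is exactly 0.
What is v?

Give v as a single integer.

det is linear in entry M[1][0]: det = old_det + (v - 3) * C_10
Cofactor C_10 = 2
Want det = 0: 176 + (v - 3) * 2 = 0
  (v - 3) = -176 / 2 = -88
  v = 3 + (-88) = -85

Answer: -85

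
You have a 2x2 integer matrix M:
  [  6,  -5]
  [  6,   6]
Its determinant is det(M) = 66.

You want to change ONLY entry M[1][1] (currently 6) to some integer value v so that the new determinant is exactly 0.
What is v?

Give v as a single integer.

det is linear in entry M[1][1]: det = old_det + (v - 6) * C_11
Cofactor C_11 = 6
Want det = 0: 66 + (v - 6) * 6 = 0
  (v - 6) = -66 / 6 = -11
  v = 6 + (-11) = -5

Answer: -5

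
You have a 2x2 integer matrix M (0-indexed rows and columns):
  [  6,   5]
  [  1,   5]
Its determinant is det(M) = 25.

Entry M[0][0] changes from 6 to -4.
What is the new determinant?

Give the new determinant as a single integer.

det is linear in row 0: changing M[0][0] by delta changes det by delta * cofactor(0,0).
Cofactor C_00 = (-1)^(0+0) * minor(0,0) = 5
Entry delta = -4 - 6 = -10
Det delta = -10 * 5 = -50
New det = 25 + -50 = -25

Answer: -25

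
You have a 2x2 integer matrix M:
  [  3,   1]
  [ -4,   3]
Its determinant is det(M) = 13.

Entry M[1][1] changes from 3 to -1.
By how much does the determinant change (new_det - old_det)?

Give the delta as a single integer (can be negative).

Answer: -12

Derivation:
Cofactor C_11 = 3
Entry delta = -1 - 3 = -4
Det delta = entry_delta * cofactor = -4 * 3 = -12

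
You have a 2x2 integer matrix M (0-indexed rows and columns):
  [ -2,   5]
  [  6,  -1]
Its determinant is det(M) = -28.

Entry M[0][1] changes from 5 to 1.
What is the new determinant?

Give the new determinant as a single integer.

det is linear in row 0: changing M[0][1] by delta changes det by delta * cofactor(0,1).
Cofactor C_01 = (-1)^(0+1) * minor(0,1) = -6
Entry delta = 1 - 5 = -4
Det delta = -4 * -6 = 24
New det = -28 + 24 = -4

Answer: -4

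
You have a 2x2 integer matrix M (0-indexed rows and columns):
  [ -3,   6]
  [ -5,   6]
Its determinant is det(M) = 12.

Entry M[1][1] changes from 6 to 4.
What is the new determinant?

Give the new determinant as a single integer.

Answer: 18

Derivation:
det is linear in row 1: changing M[1][1] by delta changes det by delta * cofactor(1,1).
Cofactor C_11 = (-1)^(1+1) * minor(1,1) = -3
Entry delta = 4 - 6 = -2
Det delta = -2 * -3 = 6
New det = 12 + 6 = 18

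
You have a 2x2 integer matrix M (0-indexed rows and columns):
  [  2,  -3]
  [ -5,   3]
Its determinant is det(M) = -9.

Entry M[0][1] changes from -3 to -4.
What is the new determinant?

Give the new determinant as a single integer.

Answer: -14

Derivation:
det is linear in row 0: changing M[0][1] by delta changes det by delta * cofactor(0,1).
Cofactor C_01 = (-1)^(0+1) * minor(0,1) = 5
Entry delta = -4 - -3 = -1
Det delta = -1 * 5 = -5
New det = -9 + -5 = -14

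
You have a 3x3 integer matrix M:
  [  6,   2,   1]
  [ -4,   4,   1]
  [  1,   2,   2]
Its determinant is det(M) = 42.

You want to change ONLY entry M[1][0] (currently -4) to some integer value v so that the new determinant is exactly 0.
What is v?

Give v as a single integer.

Answer: 17

Derivation:
det is linear in entry M[1][0]: det = old_det + (v - -4) * C_10
Cofactor C_10 = -2
Want det = 0: 42 + (v - -4) * -2 = 0
  (v - -4) = -42 / -2 = 21
  v = -4 + (21) = 17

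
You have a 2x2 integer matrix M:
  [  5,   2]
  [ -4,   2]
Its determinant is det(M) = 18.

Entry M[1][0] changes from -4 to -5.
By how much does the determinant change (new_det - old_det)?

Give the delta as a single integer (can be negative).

Cofactor C_10 = -2
Entry delta = -5 - -4 = -1
Det delta = entry_delta * cofactor = -1 * -2 = 2

Answer: 2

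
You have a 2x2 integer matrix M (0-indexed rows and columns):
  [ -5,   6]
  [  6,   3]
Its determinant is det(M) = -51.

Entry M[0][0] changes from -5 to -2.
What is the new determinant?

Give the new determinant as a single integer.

det is linear in row 0: changing M[0][0] by delta changes det by delta * cofactor(0,0).
Cofactor C_00 = (-1)^(0+0) * minor(0,0) = 3
Entry delta = -2 - -5 = 3
Det delta = 3 * 3 = 9
New det = -51 + 9 = -42

Answer: -42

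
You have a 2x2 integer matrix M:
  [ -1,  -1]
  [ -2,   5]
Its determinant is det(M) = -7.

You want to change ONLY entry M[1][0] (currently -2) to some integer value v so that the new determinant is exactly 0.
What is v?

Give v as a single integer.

det is linear in entry M[1][0]: det = old_det + (v - -2) * C_10
Cofactor C_10 = 1
Want det = 0: -7 + (v - -2) * 1 = 0
  (v - -2) = 7 / 1 = 7
  v = -2 + (7) = 5

Answer: 5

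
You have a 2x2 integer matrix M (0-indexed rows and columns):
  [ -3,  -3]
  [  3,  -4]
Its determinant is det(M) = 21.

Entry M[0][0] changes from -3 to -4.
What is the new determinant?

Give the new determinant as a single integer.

Answer: 25

Derivation:
det is linear in row 0: changing M[0][0] by delta changes det by delta * cofactor(0,0).
Cofactor C_00 = (-1)^(0+0) * minor(0,0) = -4
Entry delta = -4 - -3 = -1
Det delta = -1 * -4 = 4
New det = 21 + 4 = 25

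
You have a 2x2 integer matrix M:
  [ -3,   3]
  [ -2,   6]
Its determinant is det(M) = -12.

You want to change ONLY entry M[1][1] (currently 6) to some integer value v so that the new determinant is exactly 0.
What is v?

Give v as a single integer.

det is linear in entry M[1][1]: det = old_det + (v - 6) * C_11
Cofactor C_11 = -3
Want det = 0: -12 + (v - 6) * -3 = 0
  (v - 6) = 12 / -3 = -4
  v = 6 + (-4) = 2

Answer: 2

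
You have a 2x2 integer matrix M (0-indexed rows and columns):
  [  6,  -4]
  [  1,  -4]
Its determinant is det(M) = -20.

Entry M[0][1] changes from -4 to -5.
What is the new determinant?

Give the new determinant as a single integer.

det is linear in row 0: changing M[0][1] by delta changes det by delta * cofactor(0,1).
Cofactor C_01 = (-1)^(0+1) * minor(0,1) = -1
Entry delta = -5 - -4 = -1
Det delta = -1 * -1 = 1
New det = -20 + 1 = -19

Answer: -19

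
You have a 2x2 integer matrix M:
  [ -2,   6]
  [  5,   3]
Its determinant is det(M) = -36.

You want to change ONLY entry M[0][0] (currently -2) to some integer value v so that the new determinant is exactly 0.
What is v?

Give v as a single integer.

det is linear in entry M[0][0]: det = old_det + (v - -2) * C_00
Cofactor C_00 = 3
Want det = 0: -36 + (v - -2) * 3 = 0
  (v - -2) = 36 / 3 = 12
  v = -2 + (12) = 10

Answer: 10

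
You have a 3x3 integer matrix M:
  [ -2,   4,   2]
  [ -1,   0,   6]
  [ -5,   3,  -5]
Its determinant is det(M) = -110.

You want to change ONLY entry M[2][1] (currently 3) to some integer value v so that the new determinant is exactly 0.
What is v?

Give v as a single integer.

det is linear in entry M[2][1]: det = old_det + (v - 3) * C_21
Cofactor C_21 = 10
Want det = 0: -110 + (v - 3) * 10 = 0
  (v - 3) = 110 / 10 = 11
  v = 3 + (11) = 14

Answer: 14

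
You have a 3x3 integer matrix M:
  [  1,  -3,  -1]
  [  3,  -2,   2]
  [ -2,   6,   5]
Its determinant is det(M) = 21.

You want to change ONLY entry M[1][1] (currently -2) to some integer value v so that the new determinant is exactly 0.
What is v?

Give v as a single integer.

det is linear in entry M[1][1]: det = old_det + (v - -2) * C_11
Cofactor C_11 = 3
Want det = 0: 21 + (v - -2) * 3 = 0
  (v - -2) = -21 / 3 = -7
  v = -2 + (-7) = -9

Answer: -9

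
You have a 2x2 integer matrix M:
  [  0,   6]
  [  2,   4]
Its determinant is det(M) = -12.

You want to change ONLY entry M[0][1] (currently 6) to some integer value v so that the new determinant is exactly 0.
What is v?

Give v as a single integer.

Answer: 0

Derivation:
det is linear in entry M[0][1]: det = old_det + (v - 6) * C_01
Cofactor C_01 = -2
Want det = 0: -12 + (v - 6) * -2 = 0
  (v - 6) = 12 / -2 = -6
  v = 6 + (-6) = 0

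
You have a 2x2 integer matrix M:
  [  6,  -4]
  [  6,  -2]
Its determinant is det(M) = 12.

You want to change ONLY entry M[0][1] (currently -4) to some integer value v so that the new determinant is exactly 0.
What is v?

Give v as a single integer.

det is linear in entry M[0][1]: det = old_det + (v - -4) * C_01
Cofactor C_01 = -6
Want det = 0: 12 + (v - -4) * -6 = 0
  (v - -4) = -12 / -6 = 2
  v = -4 + (2) = -2

Answer: -2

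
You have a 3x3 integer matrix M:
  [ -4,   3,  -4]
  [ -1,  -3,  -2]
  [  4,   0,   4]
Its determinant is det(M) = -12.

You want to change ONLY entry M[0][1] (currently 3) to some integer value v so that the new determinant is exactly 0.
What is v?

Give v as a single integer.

det is linear in entry M[0][1]: det = old_det + (v - 3) * C_01
Cofactor C_01 = -4
Want det = 0: -12 + (v - 3) * -4 = 0
  (v - 3) = 12 / -4 = -3
  v = 3 + (-3) = 0

Answer: 0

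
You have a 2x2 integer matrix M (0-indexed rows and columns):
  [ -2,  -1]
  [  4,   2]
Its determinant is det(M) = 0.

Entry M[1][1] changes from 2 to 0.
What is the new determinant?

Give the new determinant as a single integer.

det is linear in row 1: changing M[1][1] by delta changes det by delta * cofactor(1,1).
Cofactor C_11 = (-1)^(1+1) * minor(1,1) = -2
Entry delta = 0 - 2 = -2
Det delta = -2 * -2 = 4
New det = 0 + 4 = 4

Answer: 4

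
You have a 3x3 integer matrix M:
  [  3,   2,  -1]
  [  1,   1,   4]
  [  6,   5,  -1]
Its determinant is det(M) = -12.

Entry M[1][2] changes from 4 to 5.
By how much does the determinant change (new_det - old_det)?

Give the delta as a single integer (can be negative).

Answer: -3

Derivation:
Cofactor C_12 = -3
Entry delta = 5 - 4 = 1
Det delta = entry_delta * cofactor = 1 * -3 = -3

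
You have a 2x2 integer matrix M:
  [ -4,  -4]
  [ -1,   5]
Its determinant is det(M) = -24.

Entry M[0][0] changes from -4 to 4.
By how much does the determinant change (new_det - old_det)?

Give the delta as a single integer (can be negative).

Answer: 40

Derivation:
Cofactor C_00 = 5
Entry delta = 4 - -4 = 8
Det delta = entry_delta * cofactor = 8 * 5 = 40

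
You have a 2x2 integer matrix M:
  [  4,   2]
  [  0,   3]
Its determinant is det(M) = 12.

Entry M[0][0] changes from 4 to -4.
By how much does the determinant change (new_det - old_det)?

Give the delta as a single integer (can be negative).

Answer: -24

Derivation:
Cofactor C_00 = 3
Entry delta = -4 - 4 = -8
Det delta = entry_delta * cofactor = -8 * 3 = -24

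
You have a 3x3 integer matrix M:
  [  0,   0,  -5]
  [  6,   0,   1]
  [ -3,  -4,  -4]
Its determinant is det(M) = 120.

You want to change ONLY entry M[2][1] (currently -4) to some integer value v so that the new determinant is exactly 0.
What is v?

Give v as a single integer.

Answer: 0

Derivation:
det is linear in entry M[2][1]: det = old_det + (v - -4) * C_21
Cofactor C_21 = -30
Want det = 0: 120 + (v - -4) * -30 = 0
  (v - -4) = -120 / -30 = 4
  v = -4 + (4) = 0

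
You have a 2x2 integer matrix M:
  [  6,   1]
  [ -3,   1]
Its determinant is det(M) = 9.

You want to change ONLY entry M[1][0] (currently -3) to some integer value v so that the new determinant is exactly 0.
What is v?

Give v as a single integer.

Answer: 6

Derivation:
det is linear in entry M[1][0]: det = old_det + (v - -3) * C_10
Cofactor C_10 = -1
Want det = 0: 9 + (v - -3) * -1 = 0
  (v - -3) = -9 / -1 = 9
  v = -3 + (9) = 6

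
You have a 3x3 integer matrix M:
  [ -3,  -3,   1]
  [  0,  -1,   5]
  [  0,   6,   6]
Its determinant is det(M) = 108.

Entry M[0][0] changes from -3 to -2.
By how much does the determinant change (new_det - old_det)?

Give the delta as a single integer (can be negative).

Answer: -36

Derivation:
Cofactor C_00 = -36
Entry delta = -2 - -3 = 1
Det delta = entry_delta * cofactor = 1 * -36 = -36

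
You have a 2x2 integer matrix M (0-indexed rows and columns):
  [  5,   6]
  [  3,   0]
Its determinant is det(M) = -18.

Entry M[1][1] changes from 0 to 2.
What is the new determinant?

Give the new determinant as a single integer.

det is linear in row 1: changing M[1][1] by delta changes det by delta * cofactor(1,1).
Cofactor C_11 = (-1)^(1+1) * minor(1,1) = 5
Entry delta = 2 - 0 = 2
Det delta = 2 * 5 = 10
New det = -18 + 10 = -8

Answer: -8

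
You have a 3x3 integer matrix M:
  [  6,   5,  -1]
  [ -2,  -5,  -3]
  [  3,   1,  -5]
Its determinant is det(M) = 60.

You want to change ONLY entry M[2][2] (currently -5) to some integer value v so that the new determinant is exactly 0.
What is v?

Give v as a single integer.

det is linear in entry M[2][2]: det = old_det + (v - -5) * C_22
Cofactor C_22 = -20
Want det = 0: 60 + (v - -5) * -20 = 0
  (v - -5) = -60 / -20 = 3
  v = -5 + (3) = -2

Answer: -2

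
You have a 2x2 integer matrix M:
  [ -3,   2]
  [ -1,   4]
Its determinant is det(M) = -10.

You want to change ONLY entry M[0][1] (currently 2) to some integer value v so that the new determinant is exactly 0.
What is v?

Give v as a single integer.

Answer: 12

Derivation:
det is linear in entry M[0][1]: det = old_det + (v - 2) * C_01
Cofactor C_01 = 1
Want det = 0: -10 + (v - 2) * 1 = 0
  (v - 2) = 10 / 1 = 10
  v = 2 + (10) = 12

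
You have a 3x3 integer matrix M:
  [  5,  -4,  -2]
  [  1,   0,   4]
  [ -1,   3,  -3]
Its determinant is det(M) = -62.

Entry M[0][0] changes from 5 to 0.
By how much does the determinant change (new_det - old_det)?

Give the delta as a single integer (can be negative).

Answer: 60

Derivation:
Cofactor C_00 = -12
Entry delta = 0 - 5 = -5
Det delta = entry_delta * cofactor = -5 * -12 = 60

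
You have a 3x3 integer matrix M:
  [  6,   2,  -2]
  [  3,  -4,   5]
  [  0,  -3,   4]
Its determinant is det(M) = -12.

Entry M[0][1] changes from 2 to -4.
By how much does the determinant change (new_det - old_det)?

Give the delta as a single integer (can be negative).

Cofactor C_01 = -12
Entry delta = -4 - 2 = -6
Det delta = entry_delta * cofactor = -6 * -12 = 72

Answer: 72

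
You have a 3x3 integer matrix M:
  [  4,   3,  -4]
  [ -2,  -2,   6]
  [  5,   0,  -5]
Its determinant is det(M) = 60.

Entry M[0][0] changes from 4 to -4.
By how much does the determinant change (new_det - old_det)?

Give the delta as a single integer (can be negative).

Answer: -80

Derivation:
Cofactor C_00 = 10
Entry delta = -4 - 4 = -8
Det delta = entry_delta * cofactor = -8 * 10 = -80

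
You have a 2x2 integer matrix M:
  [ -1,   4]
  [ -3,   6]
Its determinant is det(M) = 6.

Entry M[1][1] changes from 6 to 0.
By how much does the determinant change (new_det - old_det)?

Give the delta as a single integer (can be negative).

Answer: 6

Derivation:
Cofactor C_11 = -1
Entry delta = 0 - 6 = -6
Det delta = entry_delta * cofactor = -6 * -1 = 6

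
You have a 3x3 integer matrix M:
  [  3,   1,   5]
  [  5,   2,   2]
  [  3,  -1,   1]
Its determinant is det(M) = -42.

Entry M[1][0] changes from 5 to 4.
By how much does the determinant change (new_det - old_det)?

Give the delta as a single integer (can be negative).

Cofactor C_10 = -6
Entry delta = 4 - 5 = -1
Det delta = entry_delta * cofactor = -1 * -6 = 6

Answer: 6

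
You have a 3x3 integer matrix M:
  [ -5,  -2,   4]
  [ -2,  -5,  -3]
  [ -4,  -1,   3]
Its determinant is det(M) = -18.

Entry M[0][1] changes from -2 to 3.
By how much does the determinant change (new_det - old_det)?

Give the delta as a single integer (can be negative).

Answer: 90

Derivation:
Cofactor C_01 = 18
Entry delta = 3 - -2 = 5
Det delta = entry_delta * cofactor = 5 * 18 = 90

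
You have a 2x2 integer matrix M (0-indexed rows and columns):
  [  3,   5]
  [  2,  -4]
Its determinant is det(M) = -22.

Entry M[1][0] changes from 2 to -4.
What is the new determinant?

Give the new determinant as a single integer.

Answer: 8

Derivation:
det is linear in row 1: changing M[1][0] by delta changes det by delta * cofactor(1,0).
Cofactor C_10 = (-1)^(1+0) * minor(1,0) = -5
Entry delta = -4 - 2 = -6
Det delta = -6 * -5 = 30
New det = -22 + 30 = 8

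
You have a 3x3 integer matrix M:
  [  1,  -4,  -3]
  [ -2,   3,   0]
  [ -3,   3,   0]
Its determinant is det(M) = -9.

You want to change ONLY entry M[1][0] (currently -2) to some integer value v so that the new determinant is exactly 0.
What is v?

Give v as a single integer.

Answer: -3

Derivation:
det is linear in entry M[1][0]: det = old_det + (v - -2) * C_10
Cofactor C_10 = -9
Want det = 0: -9 + (v - -2) * -9 = 0
  (v - -2) = 9 / -9 = -1
  v = -2 + (-1) = -3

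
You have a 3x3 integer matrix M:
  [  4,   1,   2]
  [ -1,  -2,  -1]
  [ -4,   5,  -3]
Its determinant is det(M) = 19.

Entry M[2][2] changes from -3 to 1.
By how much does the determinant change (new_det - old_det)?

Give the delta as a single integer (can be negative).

Answer: -28

Derivation:
Cofactor C_22 = -7
Entry delta = 1 - -3 = 4
Det delta = entry_delta * cofactor = 4 * -7 = -28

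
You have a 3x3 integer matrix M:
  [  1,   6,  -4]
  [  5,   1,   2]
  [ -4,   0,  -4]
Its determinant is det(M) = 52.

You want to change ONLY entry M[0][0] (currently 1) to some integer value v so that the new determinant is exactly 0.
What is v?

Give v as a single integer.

Answer: 14

Derivation:
det is linear in entry M[0][0]: det = old_det + (v - 1) * C_00
Cofactor C_00 = -4
Want det = 0: 52 + (v - 1) * -4 = 0
  (v - 1) = -52 / -4 = 13
  v = 1 + (13) = 14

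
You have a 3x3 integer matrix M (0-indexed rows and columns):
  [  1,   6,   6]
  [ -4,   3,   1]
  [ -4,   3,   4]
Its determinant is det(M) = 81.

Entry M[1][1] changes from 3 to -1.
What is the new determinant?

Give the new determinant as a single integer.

det is linear in row 1: changing M[1][1] by delta changes det by delta * cofactor(1,1).
Cofactor C_11 = (-1)^(1+1) * minor(1,1) = 28
Entry delta = -1 - 3 = -4
Det delta = -4 * 28 = -112
New det = 81 + -112 = -31

Answer: -31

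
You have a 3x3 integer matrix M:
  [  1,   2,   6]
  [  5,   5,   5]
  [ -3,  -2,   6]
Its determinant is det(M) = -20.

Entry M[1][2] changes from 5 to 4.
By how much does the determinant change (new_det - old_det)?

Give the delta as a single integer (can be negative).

Cofactor C_12 = -4
Entry delta = 4 - 5 = -1
Det delta = entry_delta * cofactor = -1 * -4 = 4

Answer: 4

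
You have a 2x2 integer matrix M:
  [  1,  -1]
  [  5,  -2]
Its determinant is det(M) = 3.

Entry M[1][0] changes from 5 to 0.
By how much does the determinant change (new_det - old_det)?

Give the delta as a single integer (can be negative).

Answer: -5

Derivation:
Cofactor C_10 = 1
Entry delta = 0 - 5 = -5
Det delta = entry_delta * cofactor = -5 * 1 = -5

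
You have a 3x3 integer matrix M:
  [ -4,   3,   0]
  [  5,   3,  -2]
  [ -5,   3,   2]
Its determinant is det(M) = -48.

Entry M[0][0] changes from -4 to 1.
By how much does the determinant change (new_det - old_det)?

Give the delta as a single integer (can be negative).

Answer: 60

Derivation:
Cofactor C_00 = 12
Entry delta = 1 - -4 = 5
Det delta = entry_delta * cofactor = 5 * 12 = 60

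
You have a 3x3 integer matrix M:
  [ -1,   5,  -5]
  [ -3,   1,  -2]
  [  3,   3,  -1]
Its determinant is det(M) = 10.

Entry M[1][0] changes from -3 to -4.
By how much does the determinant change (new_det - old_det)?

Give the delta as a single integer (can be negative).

Cofactor C_10 = -10
Entry delta = -4 - -3 = -1
Det delta = entry_delta * cofactor = -1 * -10 = 10

Answer: 10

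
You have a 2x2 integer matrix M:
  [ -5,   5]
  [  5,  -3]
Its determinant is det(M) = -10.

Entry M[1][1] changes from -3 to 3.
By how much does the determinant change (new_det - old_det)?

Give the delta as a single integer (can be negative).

Answer: -30

Derivation:
Cofactor C_11 = -5
Entry delta = 3 - -3 = 6
Det delta = entry_delta * cofactor = 6 * -5 = -30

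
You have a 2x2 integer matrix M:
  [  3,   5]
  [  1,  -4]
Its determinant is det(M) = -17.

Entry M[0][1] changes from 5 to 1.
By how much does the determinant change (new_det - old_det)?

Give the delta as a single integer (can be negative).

Cofactor C_01 = -1
Entry delta = 1 - 5 = -4
Det delta = entry_delta * cofactor = -4 * -1 = 4

Answer: 4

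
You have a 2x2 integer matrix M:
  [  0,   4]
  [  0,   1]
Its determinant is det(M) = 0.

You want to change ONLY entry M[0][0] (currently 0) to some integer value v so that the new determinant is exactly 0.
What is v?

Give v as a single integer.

det is linear in entry M[0][0]: det = old_det + (v - 0) * C_00
Cofactor C_00 = 1
Want det = 0: 0 + (v - 0) * 1 = 0
  (v - 0) = 0 / 1 = 0
  v = 0 + (0) = 0

Answer: 0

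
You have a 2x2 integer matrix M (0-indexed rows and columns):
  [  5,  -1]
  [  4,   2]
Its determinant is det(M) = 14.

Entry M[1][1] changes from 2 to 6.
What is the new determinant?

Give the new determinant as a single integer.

det is linear in row 1: changing M[1][1] by delta changes det by delta * cofactor(1,1).
Cofactor C_11 = (-1)^(1+1) * minor(1,1) = 5
Entry delta = 6 - 2 = 4
Det delta = 4 * 5 = 20
New det = 14 + 20 = 34

Answer: 34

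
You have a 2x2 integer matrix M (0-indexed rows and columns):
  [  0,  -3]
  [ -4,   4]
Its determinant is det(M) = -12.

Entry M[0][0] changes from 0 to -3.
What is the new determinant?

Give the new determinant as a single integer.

det is linear in row 0: changing M[0][0] by delta changes det by delta * cofactor(0,0).
Cofactor C_00 = (-1)^(0+0) * minor(0,0) = 4
Entry delta = -3 - 0 = -3
Det delta = -3 * 4 = -12
New det = -12 + -12 = -24

Answer: -24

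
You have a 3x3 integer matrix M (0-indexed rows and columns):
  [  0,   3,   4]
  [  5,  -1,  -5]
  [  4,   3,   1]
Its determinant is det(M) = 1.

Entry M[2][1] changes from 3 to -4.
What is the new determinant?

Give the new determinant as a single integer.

det is linear in row 2: changing M[2][1] by delta changes det by delta * cofactor(2,1).
Cofactor C_21 = (-1)^(2+1) * minor(2,1) = 20
Entry delta = -4 - 3 = -7
Det delta = -7 * 20 = -140
New det = 1 + -140 = -139

Answer: -139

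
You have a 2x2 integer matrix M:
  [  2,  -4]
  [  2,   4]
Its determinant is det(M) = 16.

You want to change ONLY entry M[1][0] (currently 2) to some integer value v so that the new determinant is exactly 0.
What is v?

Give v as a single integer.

Answer: -2

Derivation:
det is linear in entry M[1][0]: det = old_det + (v - 2) * C_10
Cofactor C_10 = 4
Want det = 0: 16 + (v - 2) * 4 = 0
  (v - 2) = -16 / 4 = -4
  v = 2 + (-4) = -2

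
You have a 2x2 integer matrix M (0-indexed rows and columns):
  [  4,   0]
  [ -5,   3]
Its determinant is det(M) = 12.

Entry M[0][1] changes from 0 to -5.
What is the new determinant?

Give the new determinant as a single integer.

Answer: -13

Derivation:
det is linear in row 0: changing M[0][1] by delta changes det by delta * cofactor(0,1).
Cofactor C_01 = (-1)^(0+1) * minor(0,1) = 5
Entry delta = -5 - 0 = -5
Det delta = -5 * 5 = -25
New det = 12 + -25 = -13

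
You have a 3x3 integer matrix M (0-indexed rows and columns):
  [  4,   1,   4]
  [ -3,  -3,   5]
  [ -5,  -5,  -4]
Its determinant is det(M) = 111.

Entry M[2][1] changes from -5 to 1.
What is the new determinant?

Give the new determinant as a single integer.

Answer: -81

Derivation:
det is linear in row 2: changing M[2][1] by delta changes det by delta * cofactor(2,1).
Cofactor C_21 = (-1)^(2+1) * minor(2,1) = -32
Entry delta = 1 - -5 = 6
Det delta = 6 * -32 = -192
New det = 111 + -192 = -81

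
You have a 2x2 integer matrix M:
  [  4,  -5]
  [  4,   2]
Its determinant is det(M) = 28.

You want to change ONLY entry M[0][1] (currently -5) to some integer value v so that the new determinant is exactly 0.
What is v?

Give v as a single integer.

Answer: 2

Derivation:
det is linear in entry M[0][1]: det = old_det + (v - -5) * C_01
Cofactor C_01 = -4
Want det = 0: 28 + (v - -5) * -4 = 0
  (v - -5) = -28 / -4 = 7
  v = -5 + (7) = 2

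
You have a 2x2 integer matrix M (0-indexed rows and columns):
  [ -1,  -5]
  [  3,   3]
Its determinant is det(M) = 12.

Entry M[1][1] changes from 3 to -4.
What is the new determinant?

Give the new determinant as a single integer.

det is linear in row 1: changing M[1][1] by delta changes det by delta * cofactor(1,1).
Cofactor C_11 = (-1)^(1+1) * minor(1,1) = -1
Entry delta = -4 - 3 = -7
Det delta = -7 * -1 = 7
New det = 12 + 7 = 19

Answer: 19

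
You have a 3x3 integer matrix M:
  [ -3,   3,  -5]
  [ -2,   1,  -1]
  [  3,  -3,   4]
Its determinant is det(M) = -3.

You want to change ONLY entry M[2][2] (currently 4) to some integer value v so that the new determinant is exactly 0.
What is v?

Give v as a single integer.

Answer: 5

Derivation:
det is linear in entry M[2][2]: det = old_det + (v - 4) * C_22
Cofactor C_22 = 3
Want det = 0: -3 + (v - 4) * 3 = 0
  (v - 4) = 3 / 3 = 1
  v = 4 + (1) = 5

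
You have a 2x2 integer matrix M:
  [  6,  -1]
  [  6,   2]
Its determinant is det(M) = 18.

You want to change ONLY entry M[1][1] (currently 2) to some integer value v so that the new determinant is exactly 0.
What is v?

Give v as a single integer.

Answer: -1

Derivation:
det is linear in entry M[1][1]: det = old_det + (v - 2) * C_11
Cofactor C_11 = 6
Want det = 0: 18 + (v - 2) * 6 = 0
  (v - 2) = -18 / 6 = -3
  v = 2 + (-3) = -1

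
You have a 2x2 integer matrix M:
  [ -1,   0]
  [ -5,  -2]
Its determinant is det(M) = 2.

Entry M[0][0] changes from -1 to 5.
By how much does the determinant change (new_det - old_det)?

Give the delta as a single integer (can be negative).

Cofactor C_00 = -2
Entry delta = 5 - -1 = 6
Det delta = entry_delta * cofactor = 6 * -2 = -12

Answer: -12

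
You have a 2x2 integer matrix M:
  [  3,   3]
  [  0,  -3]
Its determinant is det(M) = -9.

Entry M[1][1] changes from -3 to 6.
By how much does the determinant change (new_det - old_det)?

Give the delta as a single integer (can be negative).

Cofactor C_11 = 3
Entry delta = 6 - -3 = 9
Det delta = entry_delta * cofactor = 9 * 3 = 27

Answer: 27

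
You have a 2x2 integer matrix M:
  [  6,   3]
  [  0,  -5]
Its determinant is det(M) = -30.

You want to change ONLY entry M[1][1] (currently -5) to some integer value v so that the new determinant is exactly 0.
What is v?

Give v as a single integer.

Answer: 0

Derivation:
det is linear in entry M[1][1]: det = old_det + (v - -5) * C_11
Cofactor C_11 = 6
Want det = 0: -30 + (v - -5) * 6 = 0
  (v - -5) = 30 / 6 = 5
  v = -5 + (5) = 0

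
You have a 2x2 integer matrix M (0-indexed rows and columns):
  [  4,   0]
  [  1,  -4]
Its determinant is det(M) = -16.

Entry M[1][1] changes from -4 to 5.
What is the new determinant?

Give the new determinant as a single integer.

det is linear in row 1: changing M[1][1] by delta changes det by delta * cofactor(1,1).
Cofactor C_11 = (-1)^(1+1) * minor(1,1) = 4
Entry delta = 5 - -4 = 9
Det delta = 9 * 4 = 36
New det = -16 + 36 = 20

Answer: 20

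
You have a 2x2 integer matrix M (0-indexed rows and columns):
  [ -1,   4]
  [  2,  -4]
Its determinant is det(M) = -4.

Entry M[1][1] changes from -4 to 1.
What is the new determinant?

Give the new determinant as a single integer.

det is linear in row 1: changing M[1][1] by delta changes det by delta * cofactor(1,1).
Cofactor C_11 = (-1)^(1+1) * minor(1,1) = -1
Entry delta = 1 - -4 = 5
Det delta = 5 * -1 = -5
New det = -4 + -5 = -9

Answer: -9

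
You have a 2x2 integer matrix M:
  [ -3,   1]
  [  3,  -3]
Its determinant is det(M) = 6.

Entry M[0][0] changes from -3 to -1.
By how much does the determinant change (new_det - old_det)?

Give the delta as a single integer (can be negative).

Answer: -6

Derivation:
Cofactor C_00 = -3
Entry delta = -1 - -3 = 2
Det delta = entry_delta * cofactor = 2 * -3 = -6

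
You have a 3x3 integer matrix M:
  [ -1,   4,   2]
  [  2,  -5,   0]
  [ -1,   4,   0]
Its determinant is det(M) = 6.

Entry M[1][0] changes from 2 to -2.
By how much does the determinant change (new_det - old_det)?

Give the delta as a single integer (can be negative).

Answer: -32

Derivation:
Cofactor C_10 = 8
Entry delta = -2 - 2 = -4
Det delta = entry_delta * cofactor = -4 * 8 = -32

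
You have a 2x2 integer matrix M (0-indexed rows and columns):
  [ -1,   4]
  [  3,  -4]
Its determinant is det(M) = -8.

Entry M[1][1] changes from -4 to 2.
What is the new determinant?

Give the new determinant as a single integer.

Answer: -14

Derivation:
det is linear in row 1: changing M[1][1] by delta changes det by delta * cofactor(1,1).
Cofactor C_11 = (-1)^(1+1) * minor(1,1) = -1
Entry delta = 2 - -4 = 6
Det delta = 6 * -1 = -6
New det = -8 + -6 = -14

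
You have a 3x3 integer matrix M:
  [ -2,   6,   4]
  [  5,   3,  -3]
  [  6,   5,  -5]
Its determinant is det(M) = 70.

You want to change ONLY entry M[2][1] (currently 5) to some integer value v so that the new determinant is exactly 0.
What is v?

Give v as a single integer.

det is linear in entry M[2][1]: det = old_det + (v - 5) * C_21
Cofactor C_21 = 14
Want det = 0: 70 + (v - 5) * 14 = 0
  (v - 5) = -70 / 14 = -5
  v = 5 + (-5) = 0

Answer: 0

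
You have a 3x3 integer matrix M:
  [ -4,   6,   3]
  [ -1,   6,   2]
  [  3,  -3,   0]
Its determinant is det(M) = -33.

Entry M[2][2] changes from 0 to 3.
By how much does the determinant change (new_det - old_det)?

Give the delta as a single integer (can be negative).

Cofactor C_22 = -18
Entry delta = 3 - 0 = 3
Det delta = entry_delta * cofactor = 3 * -18 = -54

Answer: -54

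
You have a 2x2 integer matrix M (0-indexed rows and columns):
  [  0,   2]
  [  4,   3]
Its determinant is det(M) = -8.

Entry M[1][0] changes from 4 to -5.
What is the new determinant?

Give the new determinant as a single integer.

det is linear in row 1: changing M[1][0] by delta changes det by delta * cofactor(1,0).
Cofactor C_10 = (-1)^(1+0) * minor(1,0) = -2
Entry delta = -5 - 4 = -9
Det delta = -9 * -2 = 18
New det = -8 + 18 = 10

Answer: 10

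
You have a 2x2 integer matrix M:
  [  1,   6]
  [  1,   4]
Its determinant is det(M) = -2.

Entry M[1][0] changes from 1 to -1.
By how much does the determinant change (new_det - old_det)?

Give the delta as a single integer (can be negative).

Cofactor C_10 = -6
Entry delta = -1 - 1 = -2
Det delta = entry_delta * cofactor = -2 * -6 = 12

Answer: 12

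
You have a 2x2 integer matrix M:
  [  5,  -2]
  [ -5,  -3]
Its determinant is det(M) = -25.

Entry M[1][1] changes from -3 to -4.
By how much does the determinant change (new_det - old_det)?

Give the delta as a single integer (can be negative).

Answer: -5

Derivation:
Cofactor C_11 = 5
Entry delta = -4 - -3 = -1
Det delta = entry_delta * cofactor = -1 * 5 = -5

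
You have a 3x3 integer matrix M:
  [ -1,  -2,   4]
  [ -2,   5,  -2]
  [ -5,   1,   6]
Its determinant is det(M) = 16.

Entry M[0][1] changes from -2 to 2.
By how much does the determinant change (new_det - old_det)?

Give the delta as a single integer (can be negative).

Answer: 88

Derivation:
Cofactor C_01 = 22
Entry delta = 2 - -2 = 4
Det delta = entry_delta * cofactor = 4 * 22 = 88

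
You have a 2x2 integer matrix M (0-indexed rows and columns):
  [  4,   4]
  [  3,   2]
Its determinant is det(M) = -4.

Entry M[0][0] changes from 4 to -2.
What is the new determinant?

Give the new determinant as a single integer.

Answer: -16

Derivation:
det is linear in row 0: changing M[0][0] by delta changes det by delta * cofactor(0,0).
Cofactor C_00 = (-1)^(0+0) * minor(0,0) = 2
Entry delta = -2 - 4 = -6
Det delta = -6 * 2 = -12
New det = -4 + -12 = -16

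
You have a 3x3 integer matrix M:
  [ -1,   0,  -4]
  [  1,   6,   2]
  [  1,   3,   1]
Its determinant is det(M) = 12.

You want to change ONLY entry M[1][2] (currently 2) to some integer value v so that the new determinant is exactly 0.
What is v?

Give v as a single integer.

det is linear in entry M[1][2]: det = old_det + (v - 2) * C_12
Cofactor C_12 = 3
Want det = 0: 12 + (v - 2) * 3 = 0
  (v - 2) = -12 / 3 = -4
  v = 2 + (-4) = -2

Answer: -2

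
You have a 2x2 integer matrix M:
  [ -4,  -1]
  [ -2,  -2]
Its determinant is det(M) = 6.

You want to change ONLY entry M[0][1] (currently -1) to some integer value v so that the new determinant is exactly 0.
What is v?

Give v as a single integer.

det is linear in entry M[0][1]: det = old_det + (v - -1) * C_01
Cofactor C_01 = 2
Want det = 0: 6 + (v - -1) * 2 = 0
  (v - -1) = -6 / 2 = -3
  v = -1 + (-3) = -4

Answer: -4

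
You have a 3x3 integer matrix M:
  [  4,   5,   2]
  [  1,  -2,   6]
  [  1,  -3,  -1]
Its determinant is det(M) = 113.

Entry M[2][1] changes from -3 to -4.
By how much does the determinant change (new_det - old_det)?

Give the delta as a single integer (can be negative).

Answer: 22

Derivation:
Cofactor C_21 = -22
Entry delta = -4 - -3 = -1
Det delta = entry_delta * cofactor = -1 * -22 = 22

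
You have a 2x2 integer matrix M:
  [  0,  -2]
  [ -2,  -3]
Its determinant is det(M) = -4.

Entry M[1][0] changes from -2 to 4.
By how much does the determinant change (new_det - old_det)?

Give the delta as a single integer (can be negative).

Answer: 12

Derivation:
Cofactor C_10 = 2
Entry delta = 4 - -2 = 6
Det delta = entry_delta * cofactor = 6 * 2 = 12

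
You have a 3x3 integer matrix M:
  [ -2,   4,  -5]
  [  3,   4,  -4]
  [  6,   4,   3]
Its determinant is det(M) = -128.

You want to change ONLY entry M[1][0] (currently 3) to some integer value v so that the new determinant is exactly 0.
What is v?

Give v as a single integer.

det is linear in entry M[1][0]: det = old_det + (v - 3) * C_10
Cofactor C_10 = -32
Want det = 0: -128 + (v - 3) * -32 = 0
  (v - 3) = 128 / -32 = -4
  v = 3 + (-4) = -1

Answer: -1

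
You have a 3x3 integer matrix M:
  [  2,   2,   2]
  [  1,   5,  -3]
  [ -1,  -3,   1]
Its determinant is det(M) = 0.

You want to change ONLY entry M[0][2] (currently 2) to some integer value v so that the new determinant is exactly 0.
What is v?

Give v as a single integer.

Answer: 2

Derivation:
det is linear in entry M[0][2]: det = old_det + (v - 2) * C_02
Cofactor C_02 = 2
Want det = 0: 0 + (v - 2) * 2 = 0
  (v - 2) = 0 / 2 = 0
  v = 2 + (0) = 2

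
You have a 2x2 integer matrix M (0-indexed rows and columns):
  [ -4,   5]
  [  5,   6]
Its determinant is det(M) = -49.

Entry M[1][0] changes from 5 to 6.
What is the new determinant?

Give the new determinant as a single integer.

det is linear in row 1: changing M[1][0] by delta changes det by delta * cofactor(1,0).
Cofactor C_10 = (-1)^(1+0) * minor(1,0) = -5
Entry delta = 6 - 5 = 1
Det delta = 1 * -5 = -5
New det = -49 + -5 = -54

Answer: -54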